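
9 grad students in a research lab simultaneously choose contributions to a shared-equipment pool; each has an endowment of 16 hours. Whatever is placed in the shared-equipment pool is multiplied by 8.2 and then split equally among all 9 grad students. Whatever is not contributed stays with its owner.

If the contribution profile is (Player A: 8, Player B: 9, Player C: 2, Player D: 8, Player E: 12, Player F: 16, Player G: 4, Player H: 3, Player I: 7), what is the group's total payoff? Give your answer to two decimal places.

640.80 hours

Total contributed: 8 + 9 + 2 + 8 + 12 + 16 + 4 + 3 + 7 = 69; total kept: 9 × 16 − 69 = 75.
The shared-equipment pool pays out 8.2 × 69 = 565.80 in aggregate.
Group total = 75 + 565.80 = 640.80.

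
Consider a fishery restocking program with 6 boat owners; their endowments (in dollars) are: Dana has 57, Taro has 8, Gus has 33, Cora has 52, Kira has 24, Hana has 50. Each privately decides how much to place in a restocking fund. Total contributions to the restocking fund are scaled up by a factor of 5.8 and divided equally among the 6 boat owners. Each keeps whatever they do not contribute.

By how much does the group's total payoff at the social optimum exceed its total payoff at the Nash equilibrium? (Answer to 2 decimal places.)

1075.20 dollars

The private return per contributed unit is 5.8/6 = 0.9667 < 1 for every player regardless of endowment, so the Nash equilibrium is zero contribution and the group total is Σ E_j = 57 + 8 + 33 + 52 + 24 + 50 = 224.
Each contributed unit returns 5.800 to the group, so the social optimum is full contribution by everyone: group total = 5.800 × 224 = 1299.20.
Efficiency loss = (5.800 − 1) × 224 = 1075.20.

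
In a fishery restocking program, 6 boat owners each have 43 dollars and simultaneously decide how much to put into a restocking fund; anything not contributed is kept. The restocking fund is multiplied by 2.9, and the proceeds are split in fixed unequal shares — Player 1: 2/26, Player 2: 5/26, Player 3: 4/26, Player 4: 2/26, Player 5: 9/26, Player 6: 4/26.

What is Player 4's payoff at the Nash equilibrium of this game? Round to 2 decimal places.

52.59 dollars

Player j's private return per contributed unit is 2.9 × (j's share). Contributing is weakly dominant for j when that share is at least 1/2.9 = 0.3448, and contributing 0 is dominant otherwise.
Only Player 5 (9/26) clears that bar, contributing 43; the remaining 5 contribute 0. Total contributed: 43.
Player 4 keeps 43 and receives 2.9 × 43 × 2/26 = 9.59 from the restocking fund, for a payoff of 52.59.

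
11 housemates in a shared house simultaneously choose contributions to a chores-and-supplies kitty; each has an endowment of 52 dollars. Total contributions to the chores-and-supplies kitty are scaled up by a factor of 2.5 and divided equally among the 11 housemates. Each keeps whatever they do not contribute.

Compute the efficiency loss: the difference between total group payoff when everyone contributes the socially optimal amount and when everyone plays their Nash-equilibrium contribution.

Each contributed unit returns 2.5/11 = 0.2273 to its contributor — below 1 — so contributing 0 is dominant for every player. At the Nash equilibrium everyone keeps their 52, and the group total is 11 × 52 = 572.
Each contributed unit returns 2.500 to the group as a whole (0.2273 to each of 11 players), which exceeds 1, so the social optimum is full contribution: group total = 2.500 × 572 = 1430.00.
Efficiency loss = 1430.00 − 572 = 858.00.

858.00 dollars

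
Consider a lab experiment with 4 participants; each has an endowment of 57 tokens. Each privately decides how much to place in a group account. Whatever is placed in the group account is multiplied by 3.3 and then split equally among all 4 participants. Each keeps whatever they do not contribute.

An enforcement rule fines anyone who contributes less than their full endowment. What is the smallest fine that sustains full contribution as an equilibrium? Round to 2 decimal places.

Given the others contribute fully, the best deviation is to contribute 0 (any partial contribution still incurs the fine and gives up units whose private return 0.8250 is below 1).
Deviating from 57 to 0 saves 57 tokens but forfeits the deviator's share of the drop in the group account: 3.3/4 × 57 = 47.02.
So the deviation gain is 57 − 47.02 = 9.98, and the fine must be at least 9.98 tokens to wipe it out.

9.98 tokens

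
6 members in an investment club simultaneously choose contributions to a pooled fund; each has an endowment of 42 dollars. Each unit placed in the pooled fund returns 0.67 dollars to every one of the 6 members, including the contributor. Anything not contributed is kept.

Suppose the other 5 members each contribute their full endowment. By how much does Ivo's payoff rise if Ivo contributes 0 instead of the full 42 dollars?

13.86 dollars

Switching from a contribution of 42 to 0 lets Ivo keep an extra 42 dollars, but lowers the pooled fund by 42, which costs Ivo their own share of that drop: 0.67 × 42 = 28.14.
Net gain = 42 − 28.14 = 13.86. The private return per contributed unit (0.67) is below 1, so free-riding is indeed the best response regardless of what the others do.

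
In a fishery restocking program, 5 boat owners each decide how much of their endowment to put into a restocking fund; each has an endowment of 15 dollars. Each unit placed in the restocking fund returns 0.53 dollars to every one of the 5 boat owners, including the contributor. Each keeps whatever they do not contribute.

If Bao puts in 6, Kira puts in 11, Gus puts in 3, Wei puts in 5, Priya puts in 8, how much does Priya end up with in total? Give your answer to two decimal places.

24.49 dollars

Total contributed: 6 + 11 + 3 + 5 + 8 = 33.
Each receives 0.53 × 33 = 17.49 from the restocking fund.
Priya keeps 15 − 8 = 7, so Priya's payoff is 7 + 17.49 = 24.49.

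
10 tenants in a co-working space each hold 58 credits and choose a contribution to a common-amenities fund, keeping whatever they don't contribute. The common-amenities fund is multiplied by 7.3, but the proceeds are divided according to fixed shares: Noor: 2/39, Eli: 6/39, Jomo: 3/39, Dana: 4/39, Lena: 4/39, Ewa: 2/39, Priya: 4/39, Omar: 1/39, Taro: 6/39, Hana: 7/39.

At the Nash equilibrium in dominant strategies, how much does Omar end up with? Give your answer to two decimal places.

90.57 credits

A player with share s gets back 7.3·s per unit contributed, so full contribution is dominant for anyone with s > 1/7.3 = 0.1370 and zero contribution is dominant for anyone below.
Eli, Taro and Hana clear that bar, contributing 58 each; the remaining 7 contribute 0. Total contributed: 174.
Omar keeps 58 and receives 7.3 × 174 × 1/39 = 32.57 from the common-amenities fund, for a payoff of 90.57.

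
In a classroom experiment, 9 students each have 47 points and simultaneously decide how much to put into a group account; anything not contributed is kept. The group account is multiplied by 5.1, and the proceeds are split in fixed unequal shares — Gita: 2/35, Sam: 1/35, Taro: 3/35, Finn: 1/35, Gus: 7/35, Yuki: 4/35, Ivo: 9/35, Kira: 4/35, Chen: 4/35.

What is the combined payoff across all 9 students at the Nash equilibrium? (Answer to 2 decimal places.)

Player j's private return per contributed unit is 5.1 × (j's share). Contributing is weakly dominant for j when that share is at least 1/5.1 = 0.1961, and contributing 0 is dominant otherwise.
The shares above 0.1961 belong to Gus and Ivo, contributing 47 each; the remaining 7 contribute 0. Total contributed: 94.
The group account pays out 5.1 × 94 = 479.40 in total (split across the unequal shares, but the aggregate is all that matters for the group sum).
The 7 free-riders keep 47 each, adding 329. Group total = 329 + 479.40 = 808.40.

808.40 points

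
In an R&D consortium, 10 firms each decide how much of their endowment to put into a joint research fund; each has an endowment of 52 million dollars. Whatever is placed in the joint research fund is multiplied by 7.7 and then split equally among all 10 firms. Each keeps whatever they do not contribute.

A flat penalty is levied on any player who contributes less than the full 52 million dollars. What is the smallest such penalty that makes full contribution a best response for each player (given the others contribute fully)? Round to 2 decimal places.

11.96 million dollars

Given the others contribute fully, the best deviation is to contribute 0 (any partial contribution still incurs the fine and gives up units whose private return 0.7700 is below 1).
Deviating from 52 to 0 saves 52 million dollars but forfeits the deviator's share of the drop in the joint research fund: 7.7/10 × 52 = 40.04.
So the deviation gain is 52 − 40.04 = 11.96, and the fine must be at least 11.96 million dollars to wipe it out.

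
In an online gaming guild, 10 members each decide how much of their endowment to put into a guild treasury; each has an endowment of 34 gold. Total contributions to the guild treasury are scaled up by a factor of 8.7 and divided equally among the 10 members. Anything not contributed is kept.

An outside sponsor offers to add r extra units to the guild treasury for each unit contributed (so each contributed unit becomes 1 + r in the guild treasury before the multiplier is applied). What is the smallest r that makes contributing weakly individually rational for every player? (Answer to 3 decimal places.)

0.149

With matching at rate r, one contributed unit becomes (1 + r) in the guild treasury and returns 8.7 × (1 + r) / 10 to the contributor.
Setting this equal to 1: 1 + r = 10/8.7 = 1.1494.
So the minimum matching rate is r = 1.1494 − 1 = 0.149.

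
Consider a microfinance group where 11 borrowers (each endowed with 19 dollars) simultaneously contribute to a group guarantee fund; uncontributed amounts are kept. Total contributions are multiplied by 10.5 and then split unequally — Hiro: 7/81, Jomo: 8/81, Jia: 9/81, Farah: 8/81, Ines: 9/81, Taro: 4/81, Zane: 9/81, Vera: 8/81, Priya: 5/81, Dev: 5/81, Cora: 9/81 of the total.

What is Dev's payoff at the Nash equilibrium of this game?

105.20 dollars

For player j, contributing a unit is worthwhile iff 10.5 × (j's share) ≥ 1, i.e. iff j's share is at least 0.0952.
Jomo, Jia, Farah, Ines, Zane, Vera and Cora are above the threshold, contributing 19 each; the remaining 4 contribute 0. Total contributed: 133.
Dev keeps 19 and receives 10.5 × 133 × 5/81 = 86.20 from the group guarantee fund, for a payoff of 105.20.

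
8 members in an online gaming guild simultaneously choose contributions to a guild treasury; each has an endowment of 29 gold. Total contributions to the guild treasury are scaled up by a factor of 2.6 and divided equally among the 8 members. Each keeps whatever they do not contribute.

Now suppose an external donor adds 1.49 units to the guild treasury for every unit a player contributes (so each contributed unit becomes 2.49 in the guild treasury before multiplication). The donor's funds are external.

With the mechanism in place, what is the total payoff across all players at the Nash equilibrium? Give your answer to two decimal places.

The effective private return is 2.6 × 2.49 / 8 = 0.8093, which is still under 1, so the mechanism doesn't change anyone's dominant strategy: zero contribution.
Everyone keeps their endowment and the group total is 8 × 29 = 232.

232.00 gold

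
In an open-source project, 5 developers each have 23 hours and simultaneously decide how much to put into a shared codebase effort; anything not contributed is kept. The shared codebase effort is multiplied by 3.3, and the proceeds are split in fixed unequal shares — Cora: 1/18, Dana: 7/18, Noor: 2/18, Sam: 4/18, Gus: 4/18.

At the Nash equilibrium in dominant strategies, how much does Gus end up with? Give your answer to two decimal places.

A player with share s gets back 3.3·s per unit contributed, so full contribution is dominant for anyone with s > 1/3.3 = 0.3030 and zero contribution is dominant for anyone below.
Dana alone (share 7/18) is above the threshold, contributing 23; the remaining 4 contribute 0. Total contributed: 23.
Gus keeps 23 and receives 3.3 × 23 × 4/18 = 16.87 from the shared codebase effort, for a payoff of 39.87.

39.87 hours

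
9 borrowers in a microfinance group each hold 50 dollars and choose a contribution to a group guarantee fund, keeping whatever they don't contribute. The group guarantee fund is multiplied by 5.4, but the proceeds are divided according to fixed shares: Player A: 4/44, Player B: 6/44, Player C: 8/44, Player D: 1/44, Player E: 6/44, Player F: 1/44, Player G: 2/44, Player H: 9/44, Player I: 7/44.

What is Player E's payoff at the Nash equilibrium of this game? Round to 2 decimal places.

Player j's private return per contributed unit is 5.4 × (j's share). Contributing is weakly dominant for j when that share is at least 1/5.4 = 0.1852, and contributing 0 is dominant otherwise.
The only share above 0.1852 is Player H's 9/44, contributing 50; the remaining 8 contribute 0. Total contributed: 50.
Player E keeps 50 and receives 5.4 × 50 × 6/44 = 36.82 from the group guarantee fund, for a payoff of 86.82.

86.82 dollars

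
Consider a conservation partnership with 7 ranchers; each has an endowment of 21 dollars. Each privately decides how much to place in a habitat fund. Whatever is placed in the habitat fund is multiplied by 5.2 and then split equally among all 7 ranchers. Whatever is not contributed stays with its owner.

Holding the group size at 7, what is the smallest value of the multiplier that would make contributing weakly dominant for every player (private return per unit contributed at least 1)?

7

A contributed unit returns (multiplier)/7 to its contributor.
This reaches 1 exactly when the multiplier is 7.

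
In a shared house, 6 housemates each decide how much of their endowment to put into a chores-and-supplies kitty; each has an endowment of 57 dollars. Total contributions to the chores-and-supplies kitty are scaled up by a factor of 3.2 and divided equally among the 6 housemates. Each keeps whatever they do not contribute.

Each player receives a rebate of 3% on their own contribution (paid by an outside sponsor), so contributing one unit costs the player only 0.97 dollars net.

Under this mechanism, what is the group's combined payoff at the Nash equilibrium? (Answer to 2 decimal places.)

342.00 dollars

The effective private return is (3.2/6) / 0.97 = 0.5498, which is still under 1, so the mechanism doesn't change anyone's dominant strategy: zero contribution.
At the Nash equilibrium no one contributes; group total payoff = 6 × 57 = 342.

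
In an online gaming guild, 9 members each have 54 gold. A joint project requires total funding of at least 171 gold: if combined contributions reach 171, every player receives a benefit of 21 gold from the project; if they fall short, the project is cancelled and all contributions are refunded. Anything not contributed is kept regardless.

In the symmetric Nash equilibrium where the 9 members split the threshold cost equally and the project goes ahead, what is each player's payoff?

Equal share of the threshold: 171/9 = 19.
At this profile no one gains by cutting their contribution: any cut drops the total below 171, the project is cancelled, contributions are refunded, and the deviator ends with 54, which is less than 54 − 19 + 21 = 56. Contributing more than 19 just wastes the excess. So contributing exactly 19 is a best response.
Each player's payoff: 54 − 19 + 21 = 56.

56 gold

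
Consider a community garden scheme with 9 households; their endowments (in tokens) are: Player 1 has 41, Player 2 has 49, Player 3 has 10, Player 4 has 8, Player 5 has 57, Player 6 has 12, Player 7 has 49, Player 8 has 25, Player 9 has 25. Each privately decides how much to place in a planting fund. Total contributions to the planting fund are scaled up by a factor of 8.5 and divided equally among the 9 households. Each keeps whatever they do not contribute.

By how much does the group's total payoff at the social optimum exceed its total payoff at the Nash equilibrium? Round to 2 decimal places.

2070.00 tokens

The private return per contributed unit is 8.5/9 = 0.9444 < 1 for every player regardless of endowment, so the Nash equilibrium is zero contribution and the group total is Σ E_j = 41 + 49 + 10 + 8 + 57 + 12 + 49 + 25 + 25 = 276.
Each contributed unit returns 8.500 to the group, so the social optimum is full contribution by everyone: group total = 8.500 × 276 = 2346.00.
Efficiency loss = (8.500 − 1) × 276 = 2070.00.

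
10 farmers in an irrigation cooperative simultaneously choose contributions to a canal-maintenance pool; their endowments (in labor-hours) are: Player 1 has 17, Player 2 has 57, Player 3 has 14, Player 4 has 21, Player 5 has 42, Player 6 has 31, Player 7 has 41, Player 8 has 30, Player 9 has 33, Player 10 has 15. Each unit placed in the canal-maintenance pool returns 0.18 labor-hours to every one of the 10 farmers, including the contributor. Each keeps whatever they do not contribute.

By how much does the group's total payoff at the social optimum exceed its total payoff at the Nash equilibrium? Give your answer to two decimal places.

240.80 labor-hours

The private return per contributed unit is 0.18 < 1 for everyone, so the Nash equilibrium is zero contribution and the group total is Σ E_j = 17 + 57 + 14 + 21 + 42 + 31 + 41 + 30 + 33 + 15 = 301.
Each contributed unit returns 1.800 to the group, so the social optimum is full contribution by everyone: group total = 1.800 × 301 = 541.80.
Efficiency loss = (1.800 − 1) × 301 = 240.80.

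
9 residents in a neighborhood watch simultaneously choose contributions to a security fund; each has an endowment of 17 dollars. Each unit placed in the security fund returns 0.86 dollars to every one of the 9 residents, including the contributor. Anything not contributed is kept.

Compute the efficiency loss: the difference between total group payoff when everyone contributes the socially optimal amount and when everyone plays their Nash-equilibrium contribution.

1031.22 dollars

The private return per contributed unit is 0.86 < 1, so contributing 0 is dominant for every player. At the Nash equilibrium everyone keeps their 17, and the group total is 9 × 17 = 153.
Each contributed unit returns 7.740 to the group as a whole (0.86 to each of 9 players), which exceeds 1, so the social optimum is full contribution: group total = 7.740 × 153 = 1184.22.
Efficiency loss = 1184.22 − 153 = 1031.22.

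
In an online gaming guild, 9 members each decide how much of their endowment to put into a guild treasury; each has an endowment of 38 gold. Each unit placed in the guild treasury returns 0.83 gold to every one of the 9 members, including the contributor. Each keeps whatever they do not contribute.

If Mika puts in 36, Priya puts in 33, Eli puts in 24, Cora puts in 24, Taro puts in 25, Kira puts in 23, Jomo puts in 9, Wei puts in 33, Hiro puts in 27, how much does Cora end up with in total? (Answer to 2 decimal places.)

208.22 gold

Total contributed: 36 + 33 + 24 + 24 + 25 + 23 + 9 + 33 + 27 = 234.
Each receives 0.83 × 234 = 194.22 from the guild treasury.
Cora keeps 38 − 24 = 14, so Cora's payoff is 14 + 194.22 = 208.22.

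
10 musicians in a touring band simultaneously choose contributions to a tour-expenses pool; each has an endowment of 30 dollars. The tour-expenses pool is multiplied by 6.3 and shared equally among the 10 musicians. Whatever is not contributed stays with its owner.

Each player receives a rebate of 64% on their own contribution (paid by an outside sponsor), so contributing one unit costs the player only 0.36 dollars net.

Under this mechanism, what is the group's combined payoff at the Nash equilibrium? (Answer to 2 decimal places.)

The effective private return per unit is now (6.3/10) / 0.36 = 1.7500 > 1, so every player's dominant strategy flips to full contribution.
At the Nash equilibrium everyone contributes 30. Group total payoff = 10 × (30 × 0.64 + 6.3 × 30) = 2082.00.

2082.00 dollars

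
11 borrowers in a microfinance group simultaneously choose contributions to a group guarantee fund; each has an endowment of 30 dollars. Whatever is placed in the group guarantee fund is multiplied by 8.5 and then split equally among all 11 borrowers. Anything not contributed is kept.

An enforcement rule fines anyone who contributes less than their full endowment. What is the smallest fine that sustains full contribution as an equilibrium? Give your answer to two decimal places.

6.82 dollars

Given the others contribute fully, the best deviation is to contribute 0 (any partial contribution still incurs the fine and gives up units whose private return 0.7727 is below 1).
Deviating from 30 to 0 saves 30 dollars but forfeits the deviator's share of the drop in the group guarantee fund: 8.5/11 × 30 = 23.18.
So the deviation gain is 30 − 23.18 = 6.82, and the fine must be at least 6.82 dollars to wipe it out.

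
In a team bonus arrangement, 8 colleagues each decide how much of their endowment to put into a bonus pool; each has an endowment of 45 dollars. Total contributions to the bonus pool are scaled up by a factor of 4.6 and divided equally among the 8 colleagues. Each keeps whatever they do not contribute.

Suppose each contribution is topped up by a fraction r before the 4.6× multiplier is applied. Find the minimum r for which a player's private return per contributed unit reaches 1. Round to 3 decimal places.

With matching at rate r, one contributed unit becomes (1 + r) in the bonus pool and returns 4.6 × (1 + r) / 8 to the contributor.
Setting this equal to 1: 1 + r = 8/4.6 = 1.7391.
So the minimum matching rate is r = 1.7391 − 1 = 0.739.

0.739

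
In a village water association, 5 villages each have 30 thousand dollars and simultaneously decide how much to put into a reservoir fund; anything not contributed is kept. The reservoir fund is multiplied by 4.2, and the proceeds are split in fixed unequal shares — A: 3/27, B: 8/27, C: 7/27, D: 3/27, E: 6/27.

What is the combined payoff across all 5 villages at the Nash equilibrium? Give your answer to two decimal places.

For player j, contributing a unit is worthwhile iff 4.2 × (j's share) ≥ 1, i.e. iff j's share is at least 0.2381.
B and C clear that bar, contributing 30 each; the remaining 3 contribute 0. Total contributed: 60.
The reservoir fund pays out 4.2 × 60 = 252.00 in total (split across the unequal shares, but the aggregate is all that matters for the group sum).
The 3 free-riders keep 30 each, adding 90. Group total = 90 + 252.00 = 342.00.

342.00 thousand dollars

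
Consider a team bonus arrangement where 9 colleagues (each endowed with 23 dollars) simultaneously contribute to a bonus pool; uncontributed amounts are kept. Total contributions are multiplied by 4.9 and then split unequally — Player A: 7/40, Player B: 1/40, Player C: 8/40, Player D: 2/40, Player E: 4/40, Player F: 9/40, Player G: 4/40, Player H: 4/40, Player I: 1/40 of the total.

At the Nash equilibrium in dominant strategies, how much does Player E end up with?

34.27 dollars

Each unit j contributes comes back to j as 4.9 × (j's share), so j prefers to contribute only if that share exceeds 1/4.9 = 0.2041; otherwise keeping the unit dominates.
The only share above 0.2041 is Player F's 9/40, contributing 23; the remaining 8 contribute 0. Total contributed: 23.
Player E keeps 23 and receives 4.9 × 23 × 4/40 = 11.27 from the bonus pool, for a payoff of 34.27.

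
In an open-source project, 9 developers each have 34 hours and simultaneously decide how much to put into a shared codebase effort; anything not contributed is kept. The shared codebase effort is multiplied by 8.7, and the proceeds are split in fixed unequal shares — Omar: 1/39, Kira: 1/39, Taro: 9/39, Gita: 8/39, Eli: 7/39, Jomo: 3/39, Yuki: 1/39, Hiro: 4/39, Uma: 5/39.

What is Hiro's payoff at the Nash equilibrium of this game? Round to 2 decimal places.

155.35 hours

A player with share s gets back 8.7·s per unit contributed, so full contribution is dominant for anyone with s > 1/8.7 = 0.1149 and zero contribution is dominant for anyone below.
Taro, Gita, Eli and Uma clear that bar, contributing 34 each; the remaining 5 contribute 0. Total contributed: 136.
Hiro keeps 34 and receives 8.7 × 136 × 4/39 = 121.35 from the shared codebase effort, for a payoff of 155.35.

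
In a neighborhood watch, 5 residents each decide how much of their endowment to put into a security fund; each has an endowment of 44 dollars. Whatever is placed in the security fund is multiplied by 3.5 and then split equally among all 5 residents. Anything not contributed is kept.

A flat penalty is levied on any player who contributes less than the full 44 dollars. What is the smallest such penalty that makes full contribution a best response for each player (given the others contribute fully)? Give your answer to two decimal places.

13.20 dollars

Given the others contribute fully, the best deviation is to contribute 0 (any partial contribution still incurs the fine and gives up units whose private return 0.7000 is below 1).
Deviating from 44 to 0 saves 44 dollars but forfeits the deviator's share of the drop in the security fund: 3.5/5 × 44 = 30.80.
So the deviation gain is 44 − 30.80 = 13.20, and the fine must be at least 13.20 dollars to wipe it out.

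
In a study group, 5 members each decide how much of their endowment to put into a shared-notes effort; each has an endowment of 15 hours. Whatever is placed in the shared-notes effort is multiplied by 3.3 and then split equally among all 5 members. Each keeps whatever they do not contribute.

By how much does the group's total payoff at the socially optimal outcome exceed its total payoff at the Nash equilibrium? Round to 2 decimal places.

172.50 hours

Each contributed unit returns 3.3/5 = 0.6600 to its contributor — below 1 — so contributing 0 is dominant for every player. At the Nash equilibrium everyone keeps their 15, and the group total is 5 × 15 = 75.
Each contributed unit returns 3.300 to the group as a whole (0.6600 to each of 5 players), which exceeds 1, so the social optimum is full contribution: group total = 3.300 × 75 = 247.50.
Efficiency loss = 247.50 − 75 = 172.50.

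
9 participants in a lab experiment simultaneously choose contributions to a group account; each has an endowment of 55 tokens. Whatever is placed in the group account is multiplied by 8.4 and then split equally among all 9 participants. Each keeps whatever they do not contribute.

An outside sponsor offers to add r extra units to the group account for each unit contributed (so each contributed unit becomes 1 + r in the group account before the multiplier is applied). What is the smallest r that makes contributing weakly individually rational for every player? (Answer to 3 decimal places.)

With matching at rate r, one contributed unit becomes (1 + r) in the group account and returns 8.4 × (1 + r) / 9 to the contributor.
Setting this equal to 1: 1 + r = 9/8.4 = 1.0714.
So the minimum matching rate is r = 1.0714 − 1 = 0.071.

0.071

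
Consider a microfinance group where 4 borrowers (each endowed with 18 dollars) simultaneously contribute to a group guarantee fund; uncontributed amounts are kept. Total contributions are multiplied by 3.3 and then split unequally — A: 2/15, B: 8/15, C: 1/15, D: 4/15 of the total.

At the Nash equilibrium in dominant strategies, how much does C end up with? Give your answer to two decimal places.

Each unit j contributes comes back to j as 3.3 × (j's share), so j prefers to contribute only if that share exceeds 1/3.3 = 0.3030; otherwise keeping the unit dominates.
The only share above 0.3030 is B's 8/15, contributing 18; the remaining 3 contribute 0. Total contributed: 18.
C keeps 18 and receives 3.3 × 18 × 1/15 = 3.96 from the group guarantee fund, for a payoff of 21.96.

21.96 dollars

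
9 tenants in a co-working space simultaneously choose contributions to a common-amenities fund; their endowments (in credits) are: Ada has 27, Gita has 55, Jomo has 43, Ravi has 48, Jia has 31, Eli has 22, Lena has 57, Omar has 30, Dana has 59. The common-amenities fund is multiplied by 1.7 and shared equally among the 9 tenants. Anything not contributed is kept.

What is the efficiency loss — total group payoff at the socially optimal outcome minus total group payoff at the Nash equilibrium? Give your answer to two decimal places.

260.40 credits

The private return per contributed unit is 1.7/9 = 0.1889 < 1 for every player regardless of endowment, so the Nash equilibrium is zero contribution and the group total is Σ E_j = 27 + 55 + 43 + 48 + 31 + 22 + 57 + 30 + 59 = 372.
Each contributed unit returns 1.700 to the group, so the social optimum is full contribution by everyone: group total = 1.700 × 372 = 632.40.
Efficiency loss = (1.700 − 1) × 372 = 260.40.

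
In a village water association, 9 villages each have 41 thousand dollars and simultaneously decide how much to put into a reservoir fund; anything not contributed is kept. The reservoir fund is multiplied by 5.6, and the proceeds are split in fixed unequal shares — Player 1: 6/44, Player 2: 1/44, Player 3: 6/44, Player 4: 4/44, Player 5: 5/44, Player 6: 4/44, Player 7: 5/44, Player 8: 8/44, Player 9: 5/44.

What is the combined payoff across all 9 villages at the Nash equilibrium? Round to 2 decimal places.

For player j, contributing a unit is worthwhile iff 5.6 × (j's share) ≥ 1, i.e. iff j's share is at least 0.1786.
Only Player 8 (8/44) clears that bar, contributing 41; the remaining 8 contribute 0. Total contributed: 41.
The reservoir fund pays out 5.6 × 41 = 229.60 in total (split across the unequal shares, but the aggregate is all that matters for the group sum).
The 8 free-riders keep 41 each, adding 328. Group total = 328 + 229.60 = 557.60.

557.60 thousand dollars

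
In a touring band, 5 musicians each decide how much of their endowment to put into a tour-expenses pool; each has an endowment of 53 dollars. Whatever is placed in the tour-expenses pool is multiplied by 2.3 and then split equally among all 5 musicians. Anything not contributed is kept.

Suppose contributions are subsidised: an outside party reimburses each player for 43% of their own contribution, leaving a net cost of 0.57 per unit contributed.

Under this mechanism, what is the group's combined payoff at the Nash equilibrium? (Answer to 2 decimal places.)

With the mechanism, a contributed unit returns (2.3/5) / 0.57 = 0.8070 per unit of net cost — still below 1 — so contributing 0 remains dominant for every player.
Everyone keeps their endowment and the group total is 5 × 53 = 265.

265.00 dollars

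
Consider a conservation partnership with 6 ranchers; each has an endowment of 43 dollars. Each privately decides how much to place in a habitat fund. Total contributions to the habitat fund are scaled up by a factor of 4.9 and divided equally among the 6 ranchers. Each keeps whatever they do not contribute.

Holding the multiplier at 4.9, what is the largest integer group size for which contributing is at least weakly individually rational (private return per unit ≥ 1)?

Private return per unit is 4.9/(group size), which is ≥ 1 whenever the group size is ≤ 4.9.
The largest such integer is 4.

4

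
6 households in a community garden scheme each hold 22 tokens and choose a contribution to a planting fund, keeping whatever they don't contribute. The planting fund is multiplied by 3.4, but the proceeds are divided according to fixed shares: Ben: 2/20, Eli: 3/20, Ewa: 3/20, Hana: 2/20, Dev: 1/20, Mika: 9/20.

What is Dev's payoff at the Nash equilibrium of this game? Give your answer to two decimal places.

25.74 tokens

Each unit j contributes comes back to j as 3.4 × (j's share), so j prefers to contribute only if that share exceeds 1/3.4 = 0.2941; otherwise keeping the unit dominates.
Only Mika (9/20) clears that bar, contributing 22; the remaining 5 contribute 0. Total contributed: 22.
Dev keeps 22 and receives 3.4 × 22 × 1/20 = 3.74 from the planting fund, for a payoff of 25.74.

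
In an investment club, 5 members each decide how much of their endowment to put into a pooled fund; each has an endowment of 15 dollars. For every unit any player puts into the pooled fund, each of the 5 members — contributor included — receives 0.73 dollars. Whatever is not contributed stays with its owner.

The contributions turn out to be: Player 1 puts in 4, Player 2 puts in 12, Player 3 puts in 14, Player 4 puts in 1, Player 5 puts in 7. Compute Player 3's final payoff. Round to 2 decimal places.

28.74 dollars

Total contributed: 4 + 12 + 14 + 1 + 7 = 38.
Each receives 0.73 × 38 = 27.74 from the pooled fund.
Player 3 keeps 15 − 14 = 1, so Player 3's payoff is 1 + 27.74 = 28.74.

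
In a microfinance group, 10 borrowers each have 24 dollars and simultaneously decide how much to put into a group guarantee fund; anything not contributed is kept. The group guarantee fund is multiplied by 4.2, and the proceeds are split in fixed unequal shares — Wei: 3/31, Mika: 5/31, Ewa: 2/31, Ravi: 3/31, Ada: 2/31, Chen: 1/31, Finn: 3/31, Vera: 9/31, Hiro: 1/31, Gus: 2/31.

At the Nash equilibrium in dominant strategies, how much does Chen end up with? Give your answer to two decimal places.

27.25 dollars

Each unit j contributes comes back to j as 4.2 × (j's share), so j prefers to contribute only if that share exceeds 1/4.2 = 0.2381; otherwise keeping the unit dominates.
The only share above 0.2381 is Vera's 9/31, contributing 24; the remaining 9 contribute 0. Total contributed: 24.
Chen keeps 24 and receives 4.2 × 24 × 1/31 = 3.25 from the group guarantee fund, for a payoff of 27.25.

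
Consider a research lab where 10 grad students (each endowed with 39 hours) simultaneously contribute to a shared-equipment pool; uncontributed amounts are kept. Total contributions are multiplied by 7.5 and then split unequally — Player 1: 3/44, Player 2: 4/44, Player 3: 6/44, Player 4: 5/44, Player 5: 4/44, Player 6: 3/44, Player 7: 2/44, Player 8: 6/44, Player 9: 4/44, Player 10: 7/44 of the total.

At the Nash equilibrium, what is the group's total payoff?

Each unit j contributes comes back to j as 7.5 × (j's share), so j prefers to contribute only if that share exceeds 1/7.5 = 0.1333; otherwise keeping the unit dominates.
Player 3, Player 8 and Player 10 clear that bar, contributing 39 each; the remaining 7 contribute 0. Total contributed: 117.
The shared-equipment pool pays out 7.5 × 117 = 877.50 in total (split across the unequal shares, but the aggregate is all that matters for the group sum).
The 7 free-riders keep 39 each, adding 273. Group total = 273 + 877.50 = 1150.50.

1150.50 hours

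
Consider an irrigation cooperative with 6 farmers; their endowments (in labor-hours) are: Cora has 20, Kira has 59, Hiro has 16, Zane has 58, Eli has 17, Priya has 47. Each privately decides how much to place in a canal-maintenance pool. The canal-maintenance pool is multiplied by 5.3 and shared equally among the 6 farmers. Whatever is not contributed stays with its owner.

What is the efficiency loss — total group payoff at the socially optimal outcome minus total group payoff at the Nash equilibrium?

The private return per contributed unit is 5.3/6 = 0.8833 < 1 for every player regardless of endowment, so the Nash equilibrium is zero contribution and the group total is Σ E_j = 20 + 59 + 16 + 58 + 17 + 47 = 217.
Each contributed unit returns 5.300 to the group, so the social optimum is full contribution by everyone: group total = 5.300 × 217 = 1150.10.
Efficiency loss = (5.300 − 1) × 217 = 933.10.

933.10 labor-hours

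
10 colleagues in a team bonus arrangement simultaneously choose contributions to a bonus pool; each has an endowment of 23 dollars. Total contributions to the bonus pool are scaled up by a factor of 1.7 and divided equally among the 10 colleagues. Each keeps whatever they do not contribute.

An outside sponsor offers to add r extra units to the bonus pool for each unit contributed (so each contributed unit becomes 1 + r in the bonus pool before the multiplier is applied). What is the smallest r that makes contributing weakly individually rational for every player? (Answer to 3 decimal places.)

With matching at rate r, one contributed unit becomes (1 + r) in the bonus pool and returns 1.7 × (1 + r) / 10 to the contributor.
Setting this equal to 1: 1 + r = 10/1.7 = 5.8824.
So the minimum matching rate is r = 5.8824 − 1 = 4.882.

4.882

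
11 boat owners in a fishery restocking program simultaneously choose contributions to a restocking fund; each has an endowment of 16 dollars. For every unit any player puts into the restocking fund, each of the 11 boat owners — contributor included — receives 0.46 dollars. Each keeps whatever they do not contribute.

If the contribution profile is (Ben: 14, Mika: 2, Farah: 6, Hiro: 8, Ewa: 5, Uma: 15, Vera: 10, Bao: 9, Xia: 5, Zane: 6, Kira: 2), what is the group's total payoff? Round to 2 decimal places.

508.92 dollars

Total contributed: 14 + 2 + 6 + 8 + 5 + 15 + 10 + 9 + 5 + 6 + 2 = 82; total kept: 11 × 16 − 82 = 94.
The restocking fund pays out 0.46 × 11 × 82 = 414.92 in aggregate.
Group total = 94 + 414.92 = 508.92.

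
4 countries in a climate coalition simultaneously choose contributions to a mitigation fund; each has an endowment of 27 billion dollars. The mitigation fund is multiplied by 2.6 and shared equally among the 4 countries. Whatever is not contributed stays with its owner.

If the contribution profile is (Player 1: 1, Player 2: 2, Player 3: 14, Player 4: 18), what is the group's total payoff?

Total contributed: 1 + 2 + 14 + 18 = 35; total kept: 4 × 27 − 35 = 73.
The mitigation fund pays out 2.6 × 35 = 91.00 in aggregate.
Group total = 73 + 91.00 = 164.00.

164.00 billion dollars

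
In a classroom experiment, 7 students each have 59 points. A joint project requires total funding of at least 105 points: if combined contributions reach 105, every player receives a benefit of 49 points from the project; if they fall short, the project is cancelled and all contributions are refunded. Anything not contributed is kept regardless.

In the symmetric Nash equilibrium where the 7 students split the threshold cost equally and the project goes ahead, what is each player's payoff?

93 points

Equal share of the threshold: 105/7 = 15.
At this profile no one gains by cutting their contribution: any cut drops the total below 105, the project is cancelled, contributions are refunded, and the deviator ends with 59, which is less than 59 − 15 + 49 = 93. Contributing more than 15 just wastes the excess. So contributing exactly 15 is a best response.
Each player's payoff: 59 − 15 + 49 = 93.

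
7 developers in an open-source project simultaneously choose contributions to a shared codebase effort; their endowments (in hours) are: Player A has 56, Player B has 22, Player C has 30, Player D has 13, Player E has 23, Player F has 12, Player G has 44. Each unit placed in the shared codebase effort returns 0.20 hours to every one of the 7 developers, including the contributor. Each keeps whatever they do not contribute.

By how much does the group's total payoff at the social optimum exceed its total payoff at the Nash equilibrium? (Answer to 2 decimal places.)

The private return per contributed unit is 0.20 < 1 for everyone, so the Nash equilibrium is zero contribution and the group total is Σ E_j = 56 + 22 + 30 + 13 + 23 + 12 + 44 = 200.
Each contributed unit returns 1.400 to the group, so the social optimum is full contribution by everyone: group total = 1.400 × 200 = 280.00.
Efficiency loss = (1.400 − 1) × 200 = 80.00.

80.00 hours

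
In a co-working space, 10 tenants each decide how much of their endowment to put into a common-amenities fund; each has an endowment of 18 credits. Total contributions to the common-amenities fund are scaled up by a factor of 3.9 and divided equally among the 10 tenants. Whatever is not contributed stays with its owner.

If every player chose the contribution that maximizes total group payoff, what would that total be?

702.00 credits

Each contributed unit returns 3.900 to the group as a whole (0.3900 to each of 10 players), which exceeds 1, so the social optimum is full contribution: group total = 3.900 × 180 = 702.00.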